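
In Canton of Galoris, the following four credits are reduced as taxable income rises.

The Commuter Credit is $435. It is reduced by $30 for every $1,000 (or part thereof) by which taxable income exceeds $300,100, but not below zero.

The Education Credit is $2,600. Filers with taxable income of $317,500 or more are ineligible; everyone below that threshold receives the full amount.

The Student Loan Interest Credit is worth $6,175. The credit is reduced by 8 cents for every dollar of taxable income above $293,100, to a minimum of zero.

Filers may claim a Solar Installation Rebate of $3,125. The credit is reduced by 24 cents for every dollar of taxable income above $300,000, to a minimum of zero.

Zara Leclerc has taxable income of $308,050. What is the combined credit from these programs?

$8,967

Commuter Credit: income exceeds $300,100 by $7,950, which is 8 full-or-partial $1,000 increments; reduction = 8 × $30 = $240, leaving $195.
Education Credit: $308,050 is below the $317,500 cutoff, so the full $2,600 applies.
Student Loan Interest Credit: 8% of the $14,950 excess over $293,100 is $1,196; credit = $6,175 − $1,196 = $4,979.
Solar Installation Rebate: 24% of the $8,050 excess over $300,000 is $1,932; credit = $3,125 − $1,932 = $1,193.
Total: $195 + $2,600 + $4,979 + $1,193 = $8,967.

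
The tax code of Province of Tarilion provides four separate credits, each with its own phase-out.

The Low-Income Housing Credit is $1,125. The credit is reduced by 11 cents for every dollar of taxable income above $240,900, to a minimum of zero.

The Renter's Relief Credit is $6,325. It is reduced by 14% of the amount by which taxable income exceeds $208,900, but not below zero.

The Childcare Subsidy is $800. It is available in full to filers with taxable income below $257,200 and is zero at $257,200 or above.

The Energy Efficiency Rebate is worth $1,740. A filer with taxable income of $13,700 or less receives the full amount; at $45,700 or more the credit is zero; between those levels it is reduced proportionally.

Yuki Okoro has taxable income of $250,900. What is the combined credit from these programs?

Low-Income Housing Credit: 11% of the $10,000 excess over $240,900 is $1,100; credit = $1,125 − $1,100 = $25.
Renter's Relief Credit: 14% of the $42,000 excess over $208,900 is $5,880; credit = $6,325 − $5,880 = $445.
Childcare Subsidy: $250,900 is below the $257,200 cutoff, so the full $800 applies.
Energy Efficiency Rebate: $250,900 is at or above $45,700, so the credit is $0.
Total: $25 + $445 + $800 + $0 = $1,270.

$1,270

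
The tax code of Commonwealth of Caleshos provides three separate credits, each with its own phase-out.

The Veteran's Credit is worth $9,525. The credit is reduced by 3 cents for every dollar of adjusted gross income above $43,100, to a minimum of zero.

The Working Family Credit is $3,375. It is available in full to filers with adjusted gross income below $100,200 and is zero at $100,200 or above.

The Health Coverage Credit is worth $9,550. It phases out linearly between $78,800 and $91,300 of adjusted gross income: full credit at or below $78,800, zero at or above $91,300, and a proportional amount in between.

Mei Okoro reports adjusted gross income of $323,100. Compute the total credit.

Veteran's Credit: 3% of the $280,000 excess over $43,100 is $8,400; credit = $9,525 − $8,400 = $1,125.
Working Family Credit: $323,100 meets or exceeds the $100,200 cutoff, so the credit is $0.
Health Coverage Credit: $323,100 is at or above $91,300, so the credit is $0.
Total: $1,125 + $0 + $0 = $1,125.

$1,125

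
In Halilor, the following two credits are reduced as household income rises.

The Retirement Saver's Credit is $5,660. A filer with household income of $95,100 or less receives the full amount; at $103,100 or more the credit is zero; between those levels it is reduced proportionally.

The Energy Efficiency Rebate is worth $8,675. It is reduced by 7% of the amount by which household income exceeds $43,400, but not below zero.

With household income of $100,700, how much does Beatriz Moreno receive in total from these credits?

$6,362

Retirement Saver's Credit: $100,700 is $5,600 into a $8,000 phase-out range, leaving 2,400/8,000 of the credit: $5,660 × 2,400/8,000 = $1,698.
Energy Efficiency Rebate: 7% of the $57,300 excess over $43,400 is $4,011; credit = $8,675 − $4,011 = $4,664.
Total: $1,698 + $4,664 = $6,362.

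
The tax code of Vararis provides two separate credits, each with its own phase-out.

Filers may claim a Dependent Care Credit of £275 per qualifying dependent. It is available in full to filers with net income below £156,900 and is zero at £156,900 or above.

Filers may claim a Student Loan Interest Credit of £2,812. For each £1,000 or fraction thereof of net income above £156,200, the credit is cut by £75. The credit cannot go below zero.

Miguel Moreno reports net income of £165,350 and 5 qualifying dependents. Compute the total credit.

Dependent Care Credit: base = 5 × £275 = £1,375. £165,350 meets or exceeds the £156,900 cutoff, so the credit is £0.
Student Loan Interest Credit: income exceeds £156,200 by £9,150, which is 10 full-or-partial £1,000 increments; reduction = 10 × £75 = £750, leaving £2,062.
Total: £0 + £2,062 = £2,062.

£2,062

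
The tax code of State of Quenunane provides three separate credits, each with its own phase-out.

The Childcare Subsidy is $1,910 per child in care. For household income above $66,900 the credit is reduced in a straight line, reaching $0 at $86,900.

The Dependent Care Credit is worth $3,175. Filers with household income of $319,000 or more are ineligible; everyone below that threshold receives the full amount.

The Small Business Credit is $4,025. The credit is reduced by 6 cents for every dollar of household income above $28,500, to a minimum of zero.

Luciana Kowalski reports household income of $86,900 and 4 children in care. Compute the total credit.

$3,696

Childcare Subsidy: base = 4 × $1,910 = $7,640. $86,900 is at or above $86,900, so the credit is $0.
Dependent Care Credit: $86,900 is below the $319,000 cutoff, so the full $3,175 applies.
Small Business Credit: 6% of the $58,400 excess over $28,500 is $3,504; credit = $4,025 − $3,504 = $521.
Total: $0 + $3,175 + $521 = $3,696.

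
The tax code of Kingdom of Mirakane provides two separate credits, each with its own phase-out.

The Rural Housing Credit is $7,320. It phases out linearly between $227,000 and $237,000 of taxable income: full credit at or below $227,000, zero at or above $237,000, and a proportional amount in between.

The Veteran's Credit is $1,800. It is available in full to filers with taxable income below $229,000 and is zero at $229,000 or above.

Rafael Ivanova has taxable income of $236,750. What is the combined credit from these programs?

Rural Housing Credit: $236,750 is $9,750 into a $10,000 phase-out range, leaving 250/10,000 of the credit: $7,320 × 250/10,000 = $183.
Veteran's Credit: $236,750 meets or exceeds the $229,000 cutoff, so the credit is $0.
Total: $183 + $0 = $183.

$183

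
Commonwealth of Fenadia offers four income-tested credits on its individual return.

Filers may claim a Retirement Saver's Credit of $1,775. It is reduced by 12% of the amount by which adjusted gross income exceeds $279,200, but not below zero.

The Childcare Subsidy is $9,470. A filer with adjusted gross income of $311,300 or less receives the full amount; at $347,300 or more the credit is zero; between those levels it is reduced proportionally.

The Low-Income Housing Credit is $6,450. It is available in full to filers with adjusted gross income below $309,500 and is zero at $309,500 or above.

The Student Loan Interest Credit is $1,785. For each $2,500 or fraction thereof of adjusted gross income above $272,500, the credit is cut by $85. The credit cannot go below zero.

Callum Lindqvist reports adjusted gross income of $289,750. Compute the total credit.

$17,619

Retirement Saver's Credit: 12% of the $10,550 excess over $279,200 is $1,266; credit = $1,775 − $1,266 = $509.
Childcare Subsidy: $289,750 is at or below the $311,300 threshold, so the full $9,470 applies.
Low-Income Housing Credit: $289,750 is below the $309,500 cutoff, so the full $6,450 applies.
Student Loan Interest Credit: income exceeds $272,500 by $17,250, which is 7 full-or-partial $2,500 increments; reduction = 7 × $85 = $595, leaving $1,190.
Total: $509 + $9,470 + $6,450 + $1,190 = $17,619.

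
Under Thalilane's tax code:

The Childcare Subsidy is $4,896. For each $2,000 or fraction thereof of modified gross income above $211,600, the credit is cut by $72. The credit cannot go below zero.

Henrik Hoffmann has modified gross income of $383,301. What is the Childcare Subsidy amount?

$0

Childcare Subsidy: income exceeds $211,600 by $171,701 → 86 increments × $72 = $6,192 ≥ base, so the credit is $0.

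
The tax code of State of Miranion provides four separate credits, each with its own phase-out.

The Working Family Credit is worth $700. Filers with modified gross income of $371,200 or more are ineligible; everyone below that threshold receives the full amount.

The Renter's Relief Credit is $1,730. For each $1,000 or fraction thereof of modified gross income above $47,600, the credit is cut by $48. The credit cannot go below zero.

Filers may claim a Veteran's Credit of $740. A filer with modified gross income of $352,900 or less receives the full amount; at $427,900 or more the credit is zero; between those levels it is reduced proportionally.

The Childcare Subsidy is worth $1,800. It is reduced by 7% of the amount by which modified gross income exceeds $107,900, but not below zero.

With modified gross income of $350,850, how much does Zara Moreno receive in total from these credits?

Working Family Credit: $350,850 is below the $371,200 cutoff, so the full $700 applies.
Renter's Relief Credit: income exceeds $47,600 by $303,250 → 304 increments × $48 = $14,592 ≥ base, so the credit is $0.
Veteran's Credit: $350,850 is at or below the $352,900 threshold, so the full $740 applies.
Childcare Subsidy: 7% of the $242,950 excess over $107,900 is $17,006.50 ≥ base, so the credit is $0.
Total: $700 + $0 + $740 + $0 = $1,440.

$1,440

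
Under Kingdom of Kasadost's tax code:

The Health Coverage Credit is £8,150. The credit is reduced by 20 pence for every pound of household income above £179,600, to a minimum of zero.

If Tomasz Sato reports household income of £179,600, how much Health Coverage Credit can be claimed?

Health Coverage Credit: £179,600 is at or below the £179,600 threshold, so the full £8,150 applies.

£8,150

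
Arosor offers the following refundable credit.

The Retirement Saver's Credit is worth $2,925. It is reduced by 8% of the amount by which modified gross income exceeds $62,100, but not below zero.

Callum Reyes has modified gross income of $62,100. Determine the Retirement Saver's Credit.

Retirement Saver's Credit: $62,100 is at or below the $62,100 threshold, so the full $2,925 applies.

$2,925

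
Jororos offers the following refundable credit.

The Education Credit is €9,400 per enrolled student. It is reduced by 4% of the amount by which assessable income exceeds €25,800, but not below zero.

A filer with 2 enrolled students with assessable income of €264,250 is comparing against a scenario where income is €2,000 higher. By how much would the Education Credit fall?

At €264,250 — base = 2 × €9,400 = €18,800. 4% of the €238,450 excess over €25,800 is €9,538; credit = €18,800 − €9,538 = €9,262.
At €266,250 — base = 2 × €9,400 = €18,800. 4% of the €240,450 excess over €25,800 is €9,618; credit = €18,800 − €9,618 = €9,182.
Lost: €9,262 − €9,182 = €80.

€80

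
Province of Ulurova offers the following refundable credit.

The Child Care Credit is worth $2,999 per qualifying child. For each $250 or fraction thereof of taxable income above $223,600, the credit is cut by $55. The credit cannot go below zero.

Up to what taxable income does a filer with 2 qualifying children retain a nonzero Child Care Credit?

$250,850

Full credit = 2 × $2,999 = $5,998.
After 109 increments the reduction is 109 × $55 = $5,995, leaving $3; one more increment wipes it out. Increment 109 ends at excess 109 × $250 = $27,250, so the highest qualifying income is $223,600 + $27,250 = $250,850.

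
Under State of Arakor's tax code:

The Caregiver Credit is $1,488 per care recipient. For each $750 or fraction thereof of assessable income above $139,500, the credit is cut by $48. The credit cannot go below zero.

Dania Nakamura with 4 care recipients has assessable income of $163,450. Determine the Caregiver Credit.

Caregiver Credit: base = 4 × $1,488 = $5,952. income exceeds $139,500 by $23,950, which is 32 full-or-partial $750 increments; reduction = 32 × $48 = $1,536, leaving $4,416.

$4,416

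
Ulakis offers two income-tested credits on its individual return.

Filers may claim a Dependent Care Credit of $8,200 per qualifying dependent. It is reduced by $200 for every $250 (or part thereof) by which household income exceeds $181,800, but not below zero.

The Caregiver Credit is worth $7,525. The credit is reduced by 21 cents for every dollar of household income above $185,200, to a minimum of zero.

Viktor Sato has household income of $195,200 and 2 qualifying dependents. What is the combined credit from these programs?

$11,025

Dependent Care Credit: base = 2 × $8,200 = $16,400. income exceeds $181,800 by $13,400, which is 54 full-or-partial $250 increments; reduction = 54 × $200 = $10,800, leaving $5,600.
Caregiver Credit: 21% of the $10,000 excess over $185,200 is $2,100; credit = $7,525 − $2,100 = $5,425.
Total: $5,600 + $5,425 = $11,025.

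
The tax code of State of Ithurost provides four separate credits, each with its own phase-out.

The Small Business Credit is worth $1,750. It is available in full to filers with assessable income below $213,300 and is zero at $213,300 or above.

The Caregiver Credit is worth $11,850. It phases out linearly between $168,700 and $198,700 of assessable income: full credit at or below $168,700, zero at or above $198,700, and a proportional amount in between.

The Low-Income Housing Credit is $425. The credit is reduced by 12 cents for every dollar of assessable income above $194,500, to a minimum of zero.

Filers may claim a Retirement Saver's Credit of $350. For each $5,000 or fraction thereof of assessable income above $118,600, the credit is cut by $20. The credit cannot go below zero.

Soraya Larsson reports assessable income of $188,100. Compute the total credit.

$6,432

Small Business Credit: $188,100 is below the $213,300 cutoff, so the full $1,750 applies.
Caregiver Credit: $188,100 is $19,400 into a $30,000 phase-out range, leaving 10,600/30,000 of the credit: $11,850 × 10,600/30,000 = $4,187.
Low-Income Housing Credit: $188,100 is at or below the $194,500 threshold, so the full $425 applies.
Retirement Saver's Credit: income exceeds $118,600 by $69,500, which is 14 full-or-partial $5,000 increments; reduction = 14 × $20 = $280, leaving $70.
Total: $1,750 + $4,187 + $425 + $70 = $6,432.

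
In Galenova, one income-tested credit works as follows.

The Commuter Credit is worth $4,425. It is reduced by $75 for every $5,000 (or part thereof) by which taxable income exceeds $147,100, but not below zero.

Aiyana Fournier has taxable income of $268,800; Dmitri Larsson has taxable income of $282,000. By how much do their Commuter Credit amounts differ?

$150

Aiyana ($268,800): Commuter Credit: income exceeds $147,100 by $121,700, which is 25 full-or-partial $5,000 increments; reduction = 25 × $75 = $1,875, leaving $2,550.
Dmitri ($282,000): Commuter Credit: income exceeds $147,100 by $134,900, which is 27 full-or-partial $5,000 increments; reduction = 27 × $75 = $2,025, leaving $2,400.
Difference: |$2,550 − $2,400| = $150.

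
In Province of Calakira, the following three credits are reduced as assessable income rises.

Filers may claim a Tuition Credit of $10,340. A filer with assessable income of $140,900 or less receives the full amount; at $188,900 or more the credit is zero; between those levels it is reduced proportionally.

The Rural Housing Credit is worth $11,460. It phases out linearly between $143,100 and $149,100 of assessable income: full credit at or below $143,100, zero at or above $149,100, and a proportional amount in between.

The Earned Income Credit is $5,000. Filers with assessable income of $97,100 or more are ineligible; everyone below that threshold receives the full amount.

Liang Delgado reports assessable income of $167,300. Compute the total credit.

$4,653

Tuition Credit: $167,300 is $26,400 into a $48,000 phase-out range, leaving 21,600/48,000 of the credit: $10,340 × 21,600/48,000 = $4,653.
Rural Housing Credit: $167,300 is at or above $149,100, so the credit is $0.
Earned Income Credit: $167,300 meets or exceeds the $97,100 cutoff, so the credit is $0.
Total: $4,653 + $0 + $0 = $4,653.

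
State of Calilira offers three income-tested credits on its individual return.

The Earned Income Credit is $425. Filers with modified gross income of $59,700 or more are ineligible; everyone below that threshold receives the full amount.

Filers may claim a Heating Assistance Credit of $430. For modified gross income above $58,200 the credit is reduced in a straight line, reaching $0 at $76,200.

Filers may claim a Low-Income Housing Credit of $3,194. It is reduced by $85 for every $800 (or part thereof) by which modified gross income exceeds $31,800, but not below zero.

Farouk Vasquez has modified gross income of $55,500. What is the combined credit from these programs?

$1,499

Earned Income Credit: $55,500 is below the $59,700 cutoff, so the full $425 applies.
Heating Assistance Credit: $55,500 is at or below the $58,200 threshold, so the full $430 applies.
Low-Income Housing Credit: income exceeds $31,800 by $23,700, which is 30 full-or-partial $800 increments; reduction = 30 × $85 = $2,550, leaving $644.
Total: $425 + $430 + $644 = $1,499.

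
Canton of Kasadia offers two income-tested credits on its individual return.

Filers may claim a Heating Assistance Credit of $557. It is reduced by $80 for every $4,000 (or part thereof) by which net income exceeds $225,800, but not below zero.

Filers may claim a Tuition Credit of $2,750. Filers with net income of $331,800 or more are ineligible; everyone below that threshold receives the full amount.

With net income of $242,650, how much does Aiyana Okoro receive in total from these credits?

Heating Assistance Credit: income exceeds $225,800 by $16,850, which is 5 full-or-partial $4,000 increments; reduction = 5 × $80 = $400, leaving $157.
Tuition Credit: $242,650 is below the $331,800 cutoff, so the full $2,750 applies.
Total: $157 + $2,750 = $2,907.

$2,907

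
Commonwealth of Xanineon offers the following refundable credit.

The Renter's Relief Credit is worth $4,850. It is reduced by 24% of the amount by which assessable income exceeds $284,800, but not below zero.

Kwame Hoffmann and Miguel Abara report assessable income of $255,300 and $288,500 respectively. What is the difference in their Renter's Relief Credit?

Kwame ($255,300): Renter's Relief Credit: $255,300 is at or below the $284,800 threshold, so the full $4,850 applies.
Miguel ($288,500): Renter's Relief Credit: 24% of the $3,700 excess over $284,800 is $888; credit = $4,850 − $888 = $3,962.
Difference: |$4,850 − $3,962| = $888.

$888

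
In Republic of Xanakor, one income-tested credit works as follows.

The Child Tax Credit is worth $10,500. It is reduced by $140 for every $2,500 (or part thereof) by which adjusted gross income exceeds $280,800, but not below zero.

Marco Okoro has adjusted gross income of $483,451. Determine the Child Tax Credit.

Child Tax Credit: income exceeds $280,800 by $202,651 → 82 increments × $140 = $11,480 ≥ base, so the credit is $0.

$0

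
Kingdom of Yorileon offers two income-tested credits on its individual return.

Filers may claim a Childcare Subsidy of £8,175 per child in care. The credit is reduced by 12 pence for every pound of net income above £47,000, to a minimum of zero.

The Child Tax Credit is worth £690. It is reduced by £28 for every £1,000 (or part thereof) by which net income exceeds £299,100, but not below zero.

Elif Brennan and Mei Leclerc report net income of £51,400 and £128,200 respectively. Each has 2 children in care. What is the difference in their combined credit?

£9,216

Elif (£51,400): Childcare Subsidy: base = 2 × £8,175 = £16,350. 12% of the £4,400 excess over £47,000 is £528; credit = £16,350 − £528 = £15,822. Child Tax Credit: £51,400 is at or below the £299,100 threshold, so the full £690 applies. total £15,822 + £690 = £16,512
Mei (£128,200): Childcare Subsidy: base = 2 × £8,175 = £16,350. 12% of the £81,200 excess over £47,000 is £9,744; credit = £16,350 − £9,744 = £6,606. Child Tax Credit: £128,200 is at or below the £299,100 threshold, so the full £690 applies. total £6,606 + £690 = £7,296
Difference: |£16,512 − £7,296| = £9,216.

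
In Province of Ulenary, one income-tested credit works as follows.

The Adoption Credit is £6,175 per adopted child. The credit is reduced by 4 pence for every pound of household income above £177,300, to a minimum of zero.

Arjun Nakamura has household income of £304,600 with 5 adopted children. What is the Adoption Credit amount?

£25,783

Adoption Credit: base = 5 × £6,175 = £30,875. 4% of the £127,300 excess over £177,300 is £5,092; credit = £30,875 − £5,092 = £25,783.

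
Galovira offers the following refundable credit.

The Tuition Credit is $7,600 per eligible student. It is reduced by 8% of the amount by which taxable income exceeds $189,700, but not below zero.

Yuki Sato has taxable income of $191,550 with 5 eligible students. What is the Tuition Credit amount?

Tuition Credit: base = 5 × $7,600 = $38,000. 8% of the $1,850 excess over $189,700 is $148; credit = $38,000 − $148 = $37,852.

$37,852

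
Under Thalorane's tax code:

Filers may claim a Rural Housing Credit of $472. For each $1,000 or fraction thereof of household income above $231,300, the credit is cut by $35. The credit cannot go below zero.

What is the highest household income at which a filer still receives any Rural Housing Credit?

$244,300

After 13 increments the reduction is 13 × $35 = $455, leaving $17; one more increment wipes it out. Increment 13 ends at excess 13 × $1,000 = $13,000, so the highest qualifying income is $231,300 + $13,000 = $244,300.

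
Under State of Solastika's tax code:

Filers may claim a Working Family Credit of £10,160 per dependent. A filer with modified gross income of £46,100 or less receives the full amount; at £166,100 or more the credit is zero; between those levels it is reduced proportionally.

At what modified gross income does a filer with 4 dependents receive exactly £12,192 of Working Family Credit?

£130,100

Full credit = 4 × £10,160 = £40,640.
£12,192 is 12,192/40,640 of the full £40,640, so 28,448/40,640 of the £120,000 range has been used: income = £46,100 + £120,000 × 28,448/40,640 = £130,100.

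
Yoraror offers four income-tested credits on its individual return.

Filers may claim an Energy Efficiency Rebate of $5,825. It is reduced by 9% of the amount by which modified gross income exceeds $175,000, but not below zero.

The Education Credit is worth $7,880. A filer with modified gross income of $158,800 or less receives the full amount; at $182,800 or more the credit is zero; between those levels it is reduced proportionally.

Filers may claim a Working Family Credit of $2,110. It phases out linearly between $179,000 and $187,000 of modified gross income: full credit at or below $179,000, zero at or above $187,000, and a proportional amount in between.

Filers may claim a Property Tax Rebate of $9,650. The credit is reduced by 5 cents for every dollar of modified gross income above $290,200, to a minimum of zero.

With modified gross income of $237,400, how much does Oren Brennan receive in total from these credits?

Energy Efficiency Rebate: 9% of the $62,400 excess over $175,000 is $5,616; credit = $5,825 − $5,616 = $209.
Education Credit: $237,400 is at or above $182,800, so the credit is $0.
Working Family Credit: $237,400 is at or above $187,000, so the credit is $0.
Property Tax Rebate: $237,400 is at or below the $290,200 threshold, so the full $9,650 applies.
Total: $209 + $0 + $0 + $9,650 = $9,859.

$9,859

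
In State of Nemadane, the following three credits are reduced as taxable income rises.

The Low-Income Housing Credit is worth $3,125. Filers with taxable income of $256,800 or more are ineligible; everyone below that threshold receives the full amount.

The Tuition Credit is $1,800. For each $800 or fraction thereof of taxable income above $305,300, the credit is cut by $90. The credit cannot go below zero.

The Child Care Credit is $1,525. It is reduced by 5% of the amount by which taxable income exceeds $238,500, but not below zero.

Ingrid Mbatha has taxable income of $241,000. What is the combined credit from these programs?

Low-Income Housing Credit: $241,000 is below the $256,800 cutoff, so the full $3,125 applies.
Tuition Credit: $241,000 is at or below the $305,300 threshold, so the full $1,800 applies.
Child Care Credit: 5% of the $2,500 excess over $238,500 is $125; credit = $1,525 − $125 = $1,400.
Total: $3,125 + $1,800 + $1,400 = $6,325.

$6,325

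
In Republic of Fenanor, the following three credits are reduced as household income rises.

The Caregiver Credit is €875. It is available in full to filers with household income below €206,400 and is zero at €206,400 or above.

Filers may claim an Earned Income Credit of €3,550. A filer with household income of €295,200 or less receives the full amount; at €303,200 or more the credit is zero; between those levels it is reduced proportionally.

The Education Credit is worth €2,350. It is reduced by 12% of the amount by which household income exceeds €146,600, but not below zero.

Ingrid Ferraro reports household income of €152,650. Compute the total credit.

€6,049

Caregiver Credit: €152,650 is below the €206,400 cutoff, so the full €875 applies.
Earned Income Credit: €152,650 is at or below the €295,200 threshold, so the full €3,550 applies.
Education Credit: 12% of the €6,050 excess over €146,600 is €726; credit = €2,350 − €726 = €1,624.
Total: €875 + €3,550 + €1,624 = €6,049.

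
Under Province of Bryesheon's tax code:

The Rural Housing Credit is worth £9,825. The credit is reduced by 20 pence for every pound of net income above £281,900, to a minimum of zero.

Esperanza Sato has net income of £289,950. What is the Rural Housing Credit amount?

£8,215

Rural Housing Credit: 20% of the £8,050 excess over £281,900 is £1,610; credit = £9,825 − £1,610 = £8,215.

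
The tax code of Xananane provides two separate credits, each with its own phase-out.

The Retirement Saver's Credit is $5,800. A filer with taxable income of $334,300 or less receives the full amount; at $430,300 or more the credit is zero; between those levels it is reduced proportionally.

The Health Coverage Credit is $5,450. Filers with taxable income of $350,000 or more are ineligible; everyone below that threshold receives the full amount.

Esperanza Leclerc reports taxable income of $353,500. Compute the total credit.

$4,640

Retirement Saver's Credit: $353,500 is $19,200 into a $96,000 phase-out range, leaving 76,800/96,000 of the credit: $5,800 × 76,800/96,000 = $4,640.
Health Coverage Credit: $353,500 meets or exceeds the $350,000 cutoff, so the credit is $0.
Total: $4,640 + $0 = $4,640.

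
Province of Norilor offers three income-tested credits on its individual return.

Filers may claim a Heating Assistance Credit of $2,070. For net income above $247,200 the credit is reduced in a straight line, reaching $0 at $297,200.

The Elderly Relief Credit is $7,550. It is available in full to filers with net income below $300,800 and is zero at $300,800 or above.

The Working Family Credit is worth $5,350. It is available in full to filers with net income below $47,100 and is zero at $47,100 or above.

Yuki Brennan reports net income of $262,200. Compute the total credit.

Heating Assistance Credit: $262,200 is $15,000 into a $50,000 phase-out range, leaving 35,000/50,000 of the credit: $2,070 × 35,000/50,000 = $1,449.
Elderly Relief Credit: $262,200 is below the $300,800 cutoff, so the full $7,550 applies.
Working Family Credit: $262,200 meets or exceeds the $47,100 cutoff, so the credit is $0.
Total: $1,449 + $7,550 + $0 = $8,999.

$8,999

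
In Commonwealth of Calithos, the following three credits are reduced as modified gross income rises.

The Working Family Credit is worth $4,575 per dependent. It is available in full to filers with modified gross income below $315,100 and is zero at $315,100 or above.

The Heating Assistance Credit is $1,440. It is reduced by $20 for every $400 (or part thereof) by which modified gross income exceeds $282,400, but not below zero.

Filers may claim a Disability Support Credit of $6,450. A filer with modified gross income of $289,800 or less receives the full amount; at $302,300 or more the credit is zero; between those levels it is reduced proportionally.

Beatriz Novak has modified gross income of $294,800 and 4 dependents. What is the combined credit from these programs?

Working Family Credit: base = 4 × $4,575 = $18,300. $294,800 is below the $315,100 cutoff, so the full $18,300 applies.
Heating Assistance Credit: income exceeds $282,400 by $12,400, which is 31 full-or-partial $400 increments; reduction = 31 × $20 = $620, leaving $820.
Disability Support Credit: $294,800 is $5,000 into a $12,500 phase-out range, leaving 7,500/12,500 of the credit: $6,450 × 7,500/12,500 = $3,870.
Total: $18,300 + $820 + $3,870 = $22,990.

$22,990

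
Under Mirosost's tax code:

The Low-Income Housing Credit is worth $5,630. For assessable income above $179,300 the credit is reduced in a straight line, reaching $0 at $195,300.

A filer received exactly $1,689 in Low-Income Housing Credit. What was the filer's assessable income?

$1,689 is 1,689/5,630 of the full $5,630, so 3,941/5,630 of the $16,000 range has been used: income = $179,300 + $16,000 × 3,941/5,630 = $190,500.

$190,500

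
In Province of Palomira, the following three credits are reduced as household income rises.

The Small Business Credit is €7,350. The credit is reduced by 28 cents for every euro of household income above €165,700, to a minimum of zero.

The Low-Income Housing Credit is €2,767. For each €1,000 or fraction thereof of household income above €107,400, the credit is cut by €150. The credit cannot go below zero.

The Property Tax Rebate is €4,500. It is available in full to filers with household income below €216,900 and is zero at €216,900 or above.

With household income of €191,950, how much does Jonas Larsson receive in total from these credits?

€4,500

Small Business Credit: 28% of the €26,250 excess over €165,700 is €7,350 ≥ base, so the credit is €0.
Low-Income Housing Credit: income exceeds €107,400 by €84,550 → 85 increments × €150 = €12,750 ≥ base, so the credit is €0.
Property Tax Rebate: €191,950 is below the €216,900 cutoff, so the full €4,500 applies.
Total: €0 + €0 + €4,500 = €4,500.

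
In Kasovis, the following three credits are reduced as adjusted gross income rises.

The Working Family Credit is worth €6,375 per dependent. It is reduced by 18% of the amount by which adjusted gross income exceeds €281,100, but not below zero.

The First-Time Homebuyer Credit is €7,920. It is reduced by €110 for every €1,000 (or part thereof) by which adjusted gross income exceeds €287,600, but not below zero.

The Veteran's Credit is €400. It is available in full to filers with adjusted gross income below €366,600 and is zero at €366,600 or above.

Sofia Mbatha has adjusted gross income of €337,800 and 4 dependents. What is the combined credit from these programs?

€18,004

Working Family Credit: base = 4 × €6,375 = €25,500. 18% of the €56,700 excess over €281,100 is €10,206; credit = €25,500 − €10,206 = €15,294.
First-Time Homebuyer Credit: income exceeds €287,600 by €50,200, which is 51 full-or-partial €1,000 increments; reduction = 51 × €110 = €5,610, leaving €2,310.
Veteran's Credit: €337,800 is below the €366,600 cutoff, so the full €400 applies.
Total: €15,294 + €2,310 + €400 = €18,004.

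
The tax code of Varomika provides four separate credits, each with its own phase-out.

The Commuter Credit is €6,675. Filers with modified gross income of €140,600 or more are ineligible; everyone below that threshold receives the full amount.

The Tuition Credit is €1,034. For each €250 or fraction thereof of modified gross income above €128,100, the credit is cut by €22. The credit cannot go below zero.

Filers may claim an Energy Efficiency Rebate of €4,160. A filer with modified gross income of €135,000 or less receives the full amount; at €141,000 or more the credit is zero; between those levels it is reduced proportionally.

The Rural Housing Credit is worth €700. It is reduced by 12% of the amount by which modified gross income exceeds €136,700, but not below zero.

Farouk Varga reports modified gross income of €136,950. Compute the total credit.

Commuter Credit: €136,950 is below the €140,600 cutoff, so the full €6,675 applies.
Tuition Credit: income exceeds €128,100 by €8,850, which is 36 full-or-partial €250 increments; reduction = 36 × €22 = €792, leaving €242.
Energy Efficiency Rebate: €136,950 is €1,950 into a €6,000 phase-out range, leaving 4,050/6,000 of the credit: €4,160 × 4,050/6,000 = €2,808.
Rural Housing Credit: 12% of the €250 excess over €136,700 is €30; credit = €700 − €30 = €670.
Total: €6,675 + €242 + €2,808 + €670 = €10,395.

€10,395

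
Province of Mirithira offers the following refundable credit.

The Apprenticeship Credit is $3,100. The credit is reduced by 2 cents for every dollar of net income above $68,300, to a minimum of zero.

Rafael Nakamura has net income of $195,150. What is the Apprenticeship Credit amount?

Apprenticeship Credit: 2% of the $126,850 excess over $68,300 is $2,537; credit = $3,100 − $2,537 = $563.

$563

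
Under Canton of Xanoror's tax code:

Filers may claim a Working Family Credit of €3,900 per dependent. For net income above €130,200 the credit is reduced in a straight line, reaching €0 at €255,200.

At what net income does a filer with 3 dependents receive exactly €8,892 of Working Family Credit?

Full credit = 3 × €3,900 = €11,700.
€8,892 is 8,892/11,700 of the full €11,700, so 2,808/11,700 of the €125,000 range has been used: income = €130,200 + €125,000 × 2,808/11,700 = €160,200.

€160,200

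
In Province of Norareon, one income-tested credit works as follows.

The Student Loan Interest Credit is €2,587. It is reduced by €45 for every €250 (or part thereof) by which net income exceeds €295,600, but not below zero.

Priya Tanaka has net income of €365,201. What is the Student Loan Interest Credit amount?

Student Loan Interest Credit: income exceeds €295,600 by €69,601 → 279 increments × €45 = €12,555 ≥ base, so the credit is €0.

€0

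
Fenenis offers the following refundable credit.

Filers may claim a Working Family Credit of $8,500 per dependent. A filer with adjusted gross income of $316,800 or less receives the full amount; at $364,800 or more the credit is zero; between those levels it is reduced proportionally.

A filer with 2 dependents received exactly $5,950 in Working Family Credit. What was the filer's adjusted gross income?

$348,000

Full credit = 2 × $8,500 = $17,000.
$5,950 is 5,950/17,000 of the full $17,000, so 11,050/17,000 of the $48,000 range has been used: income = $316,800 + $48,000 × 11,050/17,000 = $348,000.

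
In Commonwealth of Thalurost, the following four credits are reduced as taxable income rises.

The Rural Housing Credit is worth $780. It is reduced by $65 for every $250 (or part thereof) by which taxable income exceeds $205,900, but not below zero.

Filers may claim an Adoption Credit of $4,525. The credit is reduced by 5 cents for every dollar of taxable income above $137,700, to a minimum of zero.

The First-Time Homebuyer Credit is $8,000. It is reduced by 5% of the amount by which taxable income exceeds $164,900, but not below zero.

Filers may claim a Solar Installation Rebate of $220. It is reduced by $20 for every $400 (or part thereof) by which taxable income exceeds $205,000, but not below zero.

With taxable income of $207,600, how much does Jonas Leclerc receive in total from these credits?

Rural Housing Credit: income exceeds $205,900 by $1,700, which is 7 full-or-partial $250 increments; reduction = 7 × $65 = $455, leaving $325.
Adoption Credit: 5% of the $69,900 excess over $137,700 is $3,495; credit = $4,525 − $3,495 = $1,030.
First-Time Homebuyer Credit: 5% of the $42,700 excess over $164,900 is $2,135; credit = $8,000 − $2,135 = $5,865.
Solar Installation Rebate: income exceeds $205,000 by $2,600, which is 7 full-or-partial $400 increments; reduction = 7 × $20 = $140, leaving $80.
Total: $325 + $1,030 + $5,865 + $80 = $7,300.

$7,300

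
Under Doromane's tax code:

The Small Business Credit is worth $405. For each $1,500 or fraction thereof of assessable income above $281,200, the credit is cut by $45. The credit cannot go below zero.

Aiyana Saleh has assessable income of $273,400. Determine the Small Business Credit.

$405

Small Business Credit: $273,400 is at or below the $281,200 threshold, so the full $405 applies.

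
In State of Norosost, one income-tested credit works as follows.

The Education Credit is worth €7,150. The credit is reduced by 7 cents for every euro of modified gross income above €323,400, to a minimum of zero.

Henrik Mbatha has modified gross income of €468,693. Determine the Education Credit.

€0

Education Credit: 7% of the €145,293 excess over €323,400 is €10,170.51 ≥ base, so the credit is €0.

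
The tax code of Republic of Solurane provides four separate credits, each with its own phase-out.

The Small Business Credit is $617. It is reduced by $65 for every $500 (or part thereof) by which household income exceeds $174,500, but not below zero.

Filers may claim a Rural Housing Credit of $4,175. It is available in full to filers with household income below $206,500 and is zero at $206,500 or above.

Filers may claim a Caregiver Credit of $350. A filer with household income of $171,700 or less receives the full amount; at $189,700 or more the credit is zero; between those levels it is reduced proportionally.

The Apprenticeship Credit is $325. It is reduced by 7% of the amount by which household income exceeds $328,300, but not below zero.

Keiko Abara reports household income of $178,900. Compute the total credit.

Small Business Credit: income exceeds $174,500 by $4,400, which is 9 full-or-partial $500 increments; reduction = 9 × $65 = $585, leaving $32.
Rural Housing Credit: $178,900 is below the $206,500 cutoff, so the full $4,175 applies.
Caregiver Credit: $178,900 is $7,200 into a $18,000 phase-out range, leaving 10,800/18,000 of the credit: $350 × 10,800/18,000 = $210.
Apprenticeship Credit: $178,900 is at or below the $328,300 threshold, so the full $325 applies.
Total: $32 + $4,175 + $210 + $325 = $4,742.

$4,742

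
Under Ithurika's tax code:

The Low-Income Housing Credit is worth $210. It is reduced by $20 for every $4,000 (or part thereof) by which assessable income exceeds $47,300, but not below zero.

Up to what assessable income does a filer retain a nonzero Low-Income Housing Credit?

After 10 increments the reduction is 10 × $20 = $200, leaving $10; one more increment wipes it out. Increment 10 ends at excess 10 × $4,000 = $40,000, so the highest qualifying income is $47,300 + $40,000 = $87,300.

$87,300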